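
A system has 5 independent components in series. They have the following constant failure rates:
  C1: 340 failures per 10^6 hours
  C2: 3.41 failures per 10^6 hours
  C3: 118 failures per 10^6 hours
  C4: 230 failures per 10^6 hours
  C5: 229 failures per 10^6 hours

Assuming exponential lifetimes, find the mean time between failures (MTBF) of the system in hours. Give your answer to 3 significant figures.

Series of exponential components: λ_sys = Σ λ_i
λ_sys = 0.000340 + 0.00000341 + 0.000118 + 0.000230 + 0.000229 = 9.2041e-04 /h
MTBF = 1 / λ_sys = 1090 h

1090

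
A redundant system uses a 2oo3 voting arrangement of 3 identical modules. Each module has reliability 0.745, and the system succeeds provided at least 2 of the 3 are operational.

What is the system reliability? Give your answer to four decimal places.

R = Σ_{i=2}^{3} C(3,i) p^i (1−p)^{3−i} with p = 0.745
C(3,2)·0.745^2·0.255^1 = 0.424594
C(3,3)·0.745^3·0.255^0 = 0.413494
Sum = 0.8381

0.8381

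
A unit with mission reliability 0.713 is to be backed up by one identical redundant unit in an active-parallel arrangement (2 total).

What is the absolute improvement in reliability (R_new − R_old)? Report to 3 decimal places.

R_before = 0.713
R_after = 1 − (1 − 0.713)^2 = 0.918
ΔR = 0.918 − 0.713 = 0.205

0.205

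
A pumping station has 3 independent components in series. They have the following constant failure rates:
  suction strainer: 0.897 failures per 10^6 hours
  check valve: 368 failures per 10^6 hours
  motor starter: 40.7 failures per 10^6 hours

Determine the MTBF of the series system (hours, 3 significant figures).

Series of exponential components: λ_sys = Σ λ_i
λ_sys = 0.000000897 + 0.000368 + 0.0000407 = 4.0960e-04 /h
MTBF = 1 / λ_sys = 2440 h

2440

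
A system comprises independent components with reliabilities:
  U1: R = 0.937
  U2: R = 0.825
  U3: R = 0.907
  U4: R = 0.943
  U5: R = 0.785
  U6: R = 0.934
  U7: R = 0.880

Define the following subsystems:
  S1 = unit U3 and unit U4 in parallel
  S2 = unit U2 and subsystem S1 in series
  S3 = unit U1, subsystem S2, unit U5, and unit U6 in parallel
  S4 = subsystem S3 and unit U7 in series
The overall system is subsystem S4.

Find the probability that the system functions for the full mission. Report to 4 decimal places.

0.8799

Parallel (U3 and U4): 1 − (1 − 0.907000)(1 − 0.943000) = 0.994699
Series (U2 and [0.994699]): 0.825000 × 0.994699 = 0.820627
Parallel (U1, [0.820627], U5, and U6): 1 − (1 − 0.937000)(1 − 0.820627)(1 − 0.785000)(1 − 0.934000) = 0.999840
Series ([0.999840] and U7): 0.999840 × 0.880000 = 0.8799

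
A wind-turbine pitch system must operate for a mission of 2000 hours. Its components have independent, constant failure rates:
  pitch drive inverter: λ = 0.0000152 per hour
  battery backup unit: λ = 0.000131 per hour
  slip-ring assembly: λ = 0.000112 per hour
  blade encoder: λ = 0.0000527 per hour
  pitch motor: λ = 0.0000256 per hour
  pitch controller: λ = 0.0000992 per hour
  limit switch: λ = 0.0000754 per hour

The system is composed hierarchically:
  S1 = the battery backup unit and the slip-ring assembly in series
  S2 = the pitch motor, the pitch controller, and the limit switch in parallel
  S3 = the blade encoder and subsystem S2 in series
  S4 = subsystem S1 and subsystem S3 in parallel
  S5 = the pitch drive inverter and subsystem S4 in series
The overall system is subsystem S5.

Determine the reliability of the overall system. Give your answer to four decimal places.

0.9323

R(pitch drive inverter) = exp(−0.0000152 × 2000) = 0.970057
R(battery backup unit) = exp(−0.000131 × 2000) = 0.769511
R(slip-ring assembly) = exp(−0.000112 × 2000) = 0.799315
R(blade encoder) = exp(−0.0000527 × 2000) = 0.899964
R(pitch motor) = exp(−0.0000256 × 2000) = 0.950089
R(pitch controller) = exp(−0.0000992 × 2000) = 0.820042
R(limit switch) = exp(−0.0000754 × 2000) = 0.860020
Series (battery backup unit and slip-ring assembly): 0.769511 × 0.799315 = 0.615082
Parallel (pitch motor, pitch controller, and limit switch): 1 − (1 − 0.950089)(1 − 0.820042)(1 − 0.860020) = 0.998743
Series (blade encoder and [0.998743]): 0.899964 × 0.998743 = 0.898833
Parallel ([0.615082] and [0.898833]): 1 − (1 − 0.615082)(1 − 0.898833) = 0.961059
Series (pitch drive inverter and [0.961059]): 0.970057 × 0.961059 = 0.9323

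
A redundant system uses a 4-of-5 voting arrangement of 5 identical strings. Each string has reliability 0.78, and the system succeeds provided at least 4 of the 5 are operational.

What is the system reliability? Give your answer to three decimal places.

R = Σ_{i=4}^{5} C(5,i) p^i (1−p)^{5−i} with p = 0.78
C(5,4)·0.78^4·0.22^1 = 0.40717
C(5,5)·0.78^5·0.22^0 = 0.28872
Sum = 0.696

0.696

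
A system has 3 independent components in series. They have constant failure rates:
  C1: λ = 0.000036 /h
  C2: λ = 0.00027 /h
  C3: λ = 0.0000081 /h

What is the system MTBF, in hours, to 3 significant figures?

3180

Series of exponential components: λ_sys = Σ λ_i
λ_sys = 0.000036 + 0.00027 + 0.0000081 = 3.1410e-04 /h
MTBF = 1 / λ_sys = 3180 h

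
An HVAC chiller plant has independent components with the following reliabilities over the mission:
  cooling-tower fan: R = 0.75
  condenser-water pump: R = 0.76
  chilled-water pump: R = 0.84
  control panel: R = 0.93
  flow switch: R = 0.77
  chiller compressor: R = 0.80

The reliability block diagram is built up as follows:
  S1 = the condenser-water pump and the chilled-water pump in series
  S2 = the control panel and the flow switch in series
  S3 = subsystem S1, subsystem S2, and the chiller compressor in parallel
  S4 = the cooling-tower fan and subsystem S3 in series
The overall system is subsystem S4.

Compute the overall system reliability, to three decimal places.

Series (condenser-water pump and chilled-water pump): 0.76000 × 0.84000 = 0.63840
Series (control panel and flow switch): 0.93000 × 0.77000 = 0.71610
Parallel ([0.63840], [0.71610], and chiller compressor): 1 − (1 − 0.63840)(1 − 0.71610)(1 − 0.80000) = 0.97947
Series (cooling-tower fan and [0.97947]): 0.75000 × 0.97947 = 0.735

0.735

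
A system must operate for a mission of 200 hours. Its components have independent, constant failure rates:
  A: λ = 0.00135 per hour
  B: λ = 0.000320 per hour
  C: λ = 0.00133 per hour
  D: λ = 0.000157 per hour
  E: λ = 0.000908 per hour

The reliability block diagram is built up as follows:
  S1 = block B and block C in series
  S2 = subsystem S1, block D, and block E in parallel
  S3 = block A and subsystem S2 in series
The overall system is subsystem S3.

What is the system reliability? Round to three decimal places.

0.762

R(A) = exp(−0.00135 × 200) = 0.76338
R(B) = exp(−0.000320 × 200) = 0.93800
R(C) = exp(−0.00133 × 200) = 0.76644
R(D) = exp(−0.000157 × 200) = 0.96909
R(E) = exp(−0.000908 × 200) = 0.83393
Series (B and C): 0.93800 × 0.76644 = 0.71892
Parallel ([0.71892], D, and E): 1 − (1 − 0.71892)(1 − 0.96909)(1 − 0.83393) = 0.99856
Series (A and [0.99856]): 0.76338 × 0.99856 = 0.762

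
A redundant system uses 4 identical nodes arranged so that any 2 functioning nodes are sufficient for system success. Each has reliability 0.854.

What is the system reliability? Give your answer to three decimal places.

0.989

R = Σ_{i=2}^{4} C(4,i) p^i (1−p)^{4−i} with p = 0.854
C(4,2)·0.854^2·0.146^2 = 0.09328
C(4,3)·0.854^3·0.146^1 = 0.36374
C(4,4)·0.854^4·0.146^0 = 0.53190
Sum = 0.989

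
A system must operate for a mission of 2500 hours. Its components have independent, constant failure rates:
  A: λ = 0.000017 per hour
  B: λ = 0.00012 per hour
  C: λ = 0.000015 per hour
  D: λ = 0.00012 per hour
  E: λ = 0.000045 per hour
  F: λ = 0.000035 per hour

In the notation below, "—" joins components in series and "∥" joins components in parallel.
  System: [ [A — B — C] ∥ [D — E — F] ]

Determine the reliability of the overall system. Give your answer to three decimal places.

R(A) = exp(−0.000017 × 2500) = 0.95839
R(B) = exp(−0.00012 × 2500) = 0.74082
R(C) = exp(−0.000015 × 2500) = 0.96319
R(D) = exp(−0.00012 × 2500) = 0.74082
R(E) = exp(−0.000045 × 2500) = 0.89360
R(F) = exp(−0.000035 × 2500) = 0.91622
Series (A, B, and C): 0.95839 × 0.74082 × 0.96319 = 0.68386
Series (D, E, and F): 0.74082 × 0.89360 × 0.91622 = 0.60653
Parallel ([0.68386] and [0.60653]): 1 − (1 − 0.68386)(1 − 0.60653) = 0.876

0.876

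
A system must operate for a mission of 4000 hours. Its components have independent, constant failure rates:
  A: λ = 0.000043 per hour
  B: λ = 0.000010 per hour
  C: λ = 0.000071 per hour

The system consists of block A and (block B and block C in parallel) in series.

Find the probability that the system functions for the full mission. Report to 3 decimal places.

0.834

R(A) = exp(−0.000043 × 4000) = 0.84198
R(B) = exp(−0.000010 × 4000) = 0.96079
R(C) = exp(−0.000071 × 4000) = 0.75277
Parallel (B and C): 1 − (1 − 0.96079)(1 − 0.75277) = 0.99031
Series (A and [0.99031]): 0.84198 × 0.99031 = 0.834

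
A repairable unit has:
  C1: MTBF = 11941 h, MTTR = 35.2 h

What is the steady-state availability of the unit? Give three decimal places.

A(C1) = MTBF/(MTBF+MTTR) = 11941/(11941+35.2) = 0.997

0.997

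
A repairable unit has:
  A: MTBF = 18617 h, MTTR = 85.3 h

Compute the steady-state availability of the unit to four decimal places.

0.9954

A(A) = MTBF/(MTBF+MTTR) = 18617/(18617+85.3) = 0.9954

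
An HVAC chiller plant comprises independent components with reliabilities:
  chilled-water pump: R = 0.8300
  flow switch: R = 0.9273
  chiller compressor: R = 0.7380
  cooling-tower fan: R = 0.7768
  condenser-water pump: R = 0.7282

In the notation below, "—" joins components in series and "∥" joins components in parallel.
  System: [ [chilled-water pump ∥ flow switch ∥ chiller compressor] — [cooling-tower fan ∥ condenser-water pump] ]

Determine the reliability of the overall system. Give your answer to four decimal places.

Parallel (chilled-water pump, flow switch, and chiller compressor): 1 − (1 − 0.830000)(1 − 0.927300)(1 − 0.738000) = 0.996762
Parallel (cooling-tower fan and condenser-water pump): 1 − (1 − 0.776800)(1 − 0.728200) = 0.939334
Series ([0.996762] and [0.939334]): 0.996762 × 0.939334 = 0.9363

0.9363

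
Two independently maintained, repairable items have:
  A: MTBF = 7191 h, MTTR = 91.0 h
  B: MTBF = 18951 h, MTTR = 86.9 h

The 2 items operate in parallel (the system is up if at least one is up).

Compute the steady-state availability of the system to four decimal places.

0.9999

A(A) = MTBF/(MTBF+MTTR) = 7191/(7191+91.0) = 0.987503
A(B) = MTBF/(MTBF+MTTR) = 18951/(18951+86.9) = 0.995435
Parallel availability: 1 − (1 − 0.987503)(1 − 0.995435) = 0.9999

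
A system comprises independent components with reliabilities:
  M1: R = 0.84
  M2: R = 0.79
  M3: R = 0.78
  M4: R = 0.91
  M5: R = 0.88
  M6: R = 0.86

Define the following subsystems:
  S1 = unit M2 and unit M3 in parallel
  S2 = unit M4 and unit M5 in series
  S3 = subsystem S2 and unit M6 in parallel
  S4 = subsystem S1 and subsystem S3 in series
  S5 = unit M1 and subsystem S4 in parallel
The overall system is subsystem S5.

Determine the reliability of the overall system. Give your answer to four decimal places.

Parallel (M2 and M3): 1 − (1 − 0.790000)(1 − 0.780000) = 0.953800
Series (M4 and M5): 0.910000 × 0.880000 = 0.800800
Parallel ([0.800800] and M6): 1 − (1 − 0.800800)(1 − 0.860000) = 0.972112
Series ([0.953800] and [0.972112]): 0.953800 × 0.972112 = 0.927200
Parallel (M1 and [0.927200]): 1 − (1 − 0.840000)(1 − 0.927200) = 0.9884

0.9884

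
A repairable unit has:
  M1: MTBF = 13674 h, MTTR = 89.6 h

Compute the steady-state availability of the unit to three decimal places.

0.993

A(M1) = MTBF/(MTBF+MTTR) = 13674/(13674+89.6) = 0.993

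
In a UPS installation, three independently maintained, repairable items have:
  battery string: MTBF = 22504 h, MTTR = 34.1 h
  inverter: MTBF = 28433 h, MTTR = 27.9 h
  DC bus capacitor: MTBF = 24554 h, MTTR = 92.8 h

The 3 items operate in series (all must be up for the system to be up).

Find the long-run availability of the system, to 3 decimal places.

A(battery string) = MTBF/(MTBF+MTTR) = 22504/(22504+34.1) = 0.998487
A(inverter) = MTBF/(MTBF+MTTR) = 28433/(28433+27.9) = 0.999020
A(DC bus capacitor) = MTBF/(MTBF+MTTR) = 24554/(24554+92.8) = 0.996235
Series availability: 0.998487 × 0.999020 × 0.996235 = 0.994

0.994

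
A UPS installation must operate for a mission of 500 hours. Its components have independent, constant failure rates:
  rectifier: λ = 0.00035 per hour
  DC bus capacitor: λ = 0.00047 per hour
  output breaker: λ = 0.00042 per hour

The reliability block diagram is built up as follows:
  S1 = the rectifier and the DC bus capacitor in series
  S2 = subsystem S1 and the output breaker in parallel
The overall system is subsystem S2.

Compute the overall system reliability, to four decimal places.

0.9363

R(rectifier) = exp(−0.00035 × 500) = 0.839457
R(DC bus capacitor) = exp(−0.00047 × 500) = 0.790571
R(output breaker) = exp(−0.00042 × 500) = 0.810584
Series (rectifier and DC bus capacitor): 0.839457 × 0.790571 = 0.663650
Parallel ([0.663650] and output breaker): 1 − (1 − 0.663650)(1 − 0.810584) = 0.9363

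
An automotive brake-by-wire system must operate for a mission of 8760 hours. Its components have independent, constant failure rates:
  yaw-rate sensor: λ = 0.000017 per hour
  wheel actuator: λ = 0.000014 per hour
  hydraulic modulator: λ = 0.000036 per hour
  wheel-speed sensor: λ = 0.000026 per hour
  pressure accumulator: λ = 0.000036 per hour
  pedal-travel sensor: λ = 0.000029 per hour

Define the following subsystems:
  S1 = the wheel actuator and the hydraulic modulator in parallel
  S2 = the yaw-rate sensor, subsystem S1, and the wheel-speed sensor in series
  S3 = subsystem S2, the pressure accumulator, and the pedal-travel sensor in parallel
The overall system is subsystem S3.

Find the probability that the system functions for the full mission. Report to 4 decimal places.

0.9797

R(yaw-rate sensor) = exp(−0.000017 × 8760) = 0.861638
R(wheel actuator) = exp(−0.000014 × 8760) = 0.884582
R(hydraulic modulator) = exp(−0.000036 × 8760) = 0.729526
R(wheel-speed sensor) = exp(−0.000026 × 8760) = 0.796315
R(pressure accumulator) = exp(−0.000036 × 8760) = 0.729526
R(pedal-travel sensor) = exp(−0.000029 × 8760) = 0.775661
Parallel (wheel actuator and hydraulic modulator): 1 − (1 − 0.884582)(1 − 0.729526) = 0.968782
Series (yaw-rate sensor, [0.968782], and wheel-speed sensor): 0.861638 × 0.968782 × 0.796315 = 0.664715
Parallel ([0.664715], pressure accumulator, and pedal-travel sensor): 1 − (1 − 0.664715)(1 − 0.729526)(1 − 0.775661) = 0.9797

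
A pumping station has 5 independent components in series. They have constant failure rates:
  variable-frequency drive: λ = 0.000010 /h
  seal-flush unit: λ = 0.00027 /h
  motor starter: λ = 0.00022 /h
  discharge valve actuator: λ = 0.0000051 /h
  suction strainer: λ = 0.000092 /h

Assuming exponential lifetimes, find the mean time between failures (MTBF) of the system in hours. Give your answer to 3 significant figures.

1670

Series of exponential components: λ_sys = Σ λ_i
λ_sys = 0.000010 + 0.00027 + 0.00022 + 0.0000051 + 0.000092 = 5.9710e-04 /h
MTBF = 1 / λ_sys = 1670 h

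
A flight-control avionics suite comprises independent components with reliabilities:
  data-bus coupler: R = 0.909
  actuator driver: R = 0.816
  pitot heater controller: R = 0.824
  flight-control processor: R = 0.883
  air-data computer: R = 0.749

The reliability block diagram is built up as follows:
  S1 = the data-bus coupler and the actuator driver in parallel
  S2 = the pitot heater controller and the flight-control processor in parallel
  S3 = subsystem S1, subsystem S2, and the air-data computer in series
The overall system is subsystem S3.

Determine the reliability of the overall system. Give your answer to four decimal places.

Parallel (data-bus coupler and actuator driver): 1 − (1 − 0.909000)(1 − 0.816000) = 0.983256
Parallel (pitot heater controller and flight-control processor): 1 − (1 − 0.824000)(1 − 0.883000) = 0.979408
Series ([0.983256], [0.979408], and air-data computer): 0.983256 × 0.979408 × 0.749000 = 0.7213

0.7213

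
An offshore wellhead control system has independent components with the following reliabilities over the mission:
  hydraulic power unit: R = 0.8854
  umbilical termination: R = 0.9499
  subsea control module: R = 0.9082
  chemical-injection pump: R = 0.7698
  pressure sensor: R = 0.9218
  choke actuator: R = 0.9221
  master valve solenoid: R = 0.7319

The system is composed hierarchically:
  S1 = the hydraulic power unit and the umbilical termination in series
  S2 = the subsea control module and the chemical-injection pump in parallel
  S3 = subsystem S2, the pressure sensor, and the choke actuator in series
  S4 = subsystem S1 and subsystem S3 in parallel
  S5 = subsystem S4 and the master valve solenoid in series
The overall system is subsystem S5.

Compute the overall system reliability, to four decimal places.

Series (hydraulic power unit and umbilical termination): 0.885400 × 0.949900 = 0.841041
Parallel (subsea control module and chemical-injection pump): 1 − (1 − 0.908200)(1 − 0.769800) = 0.978868
Series ([0.978868], pressure sensor, and choke actuator): 0.978868 × 0.921800 × 0.922100 = 0.832030
Parallel ([0.841041] and [0.832030]): 1 − (1 − 0.841041)(1 − 0.832030) = 0.973300
Series ([0.973300] and master valve solenoid): 0.973300 × 0.731900 = 0.7124

0.7124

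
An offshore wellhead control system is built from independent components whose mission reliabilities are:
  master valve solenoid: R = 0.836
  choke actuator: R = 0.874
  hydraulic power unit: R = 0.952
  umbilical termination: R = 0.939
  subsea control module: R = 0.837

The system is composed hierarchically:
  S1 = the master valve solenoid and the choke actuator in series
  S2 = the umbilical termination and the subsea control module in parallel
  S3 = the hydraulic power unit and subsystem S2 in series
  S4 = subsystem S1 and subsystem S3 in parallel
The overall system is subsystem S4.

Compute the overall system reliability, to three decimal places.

0.985

Series (master valve solenoid and choke actuator): 0.83600 × 0.87400 = 0.73066
Parallel (umbilical termination and subsea control module): 1 − (1 − 0.93900)(1 − 0.83700) = 0.99006
Series (hydraulic power unit and [0.99006]): 0.95200 × 0.99006 = 0.94254
Parallel ([0.73066] and [0.94254]): 1 − (1 − 0.73066)(1 − 0.94254) = 0.985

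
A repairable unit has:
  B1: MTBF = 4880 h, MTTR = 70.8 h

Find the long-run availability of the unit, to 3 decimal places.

A(B1) = MTBF/(MTBF+MTTR) = 4880/(4880+70.8) = 0.986

0.986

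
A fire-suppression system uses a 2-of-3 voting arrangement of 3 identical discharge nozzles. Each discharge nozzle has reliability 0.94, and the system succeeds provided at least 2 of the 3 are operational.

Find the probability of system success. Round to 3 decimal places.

0.990

R = Σ_{i=2}^{3} C(3,i) p^i (1−p)^{3−i} with p = 0.94
C(3,2)·0.94^2·0.06^1 = 0.15905
C(3,3)·0.94^3·0.06^0 = 0.83058
Sum = 0.990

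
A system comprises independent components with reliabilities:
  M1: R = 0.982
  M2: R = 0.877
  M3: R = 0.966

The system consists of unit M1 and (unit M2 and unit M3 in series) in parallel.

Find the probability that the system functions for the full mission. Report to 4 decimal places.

Series (M2 and M3): 0.877000 × 0.966000 = 0.847182
Parallel (M1 and [0.847182]): 1 − (1 − 0.982000)(1 − 0.847182) = 0.9972

0.9972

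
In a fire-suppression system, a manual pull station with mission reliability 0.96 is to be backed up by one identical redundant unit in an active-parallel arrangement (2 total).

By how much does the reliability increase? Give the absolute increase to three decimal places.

R_before = 0.96
R_after = 1 − (1 − 0.96)^2 = 0.998
ΔR = 0.998 − 0.96 = 0.038

0.038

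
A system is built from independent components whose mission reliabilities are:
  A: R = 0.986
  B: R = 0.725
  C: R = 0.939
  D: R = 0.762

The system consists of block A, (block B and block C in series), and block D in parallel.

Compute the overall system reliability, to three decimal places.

Series (B and C): 0.72500 × 0.93900 = 0.68078
Parallel (A, [0.68078], and D): 1 − (1 − 0.98600)(1 − 0.68078)(1 − 0.76200) = 0.999

0.999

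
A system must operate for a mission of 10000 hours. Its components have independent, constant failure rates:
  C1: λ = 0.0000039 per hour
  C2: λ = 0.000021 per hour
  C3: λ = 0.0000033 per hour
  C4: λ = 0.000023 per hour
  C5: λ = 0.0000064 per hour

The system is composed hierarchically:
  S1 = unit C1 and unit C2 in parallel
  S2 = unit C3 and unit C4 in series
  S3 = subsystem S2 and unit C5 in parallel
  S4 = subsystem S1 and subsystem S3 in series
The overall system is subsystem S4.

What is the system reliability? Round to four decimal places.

R(C1) = exp(−0.0000039 × 10000) = 0.961751
R(C2) = exp(−0.000021 × 10000) = 0.810584
R(C3) = exp(−0.0000033 × 10000) = 0.967539
R(C4) = exp(−0.000023 × 10000) = 0.794534
R(C5) = exp(−0.0000064 × 10000) = 0.938005
Parallel (C1 and C2): 1 − (1 − 0.961751)(1 − 0.810584) = 0.992755
Series (C3 and C4): 0.967539 × 0.794534 = 0.768743
Parallel ([0.768743] and C5): 1 − (1 − 0.768743)(1 − 0.938005) = 0.985663
Series ([0.992755] and [0.985663]): 0.992755 × 0.985663 = 0.9785

0.9785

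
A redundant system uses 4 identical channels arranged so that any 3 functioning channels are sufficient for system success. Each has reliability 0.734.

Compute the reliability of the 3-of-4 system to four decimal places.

R = Σ_{i=3}^{4} C(4,i) p^i (1−p)^{4−i} with p = 0.734
C(4,3)·0.734^3·0.266^1 = 0.420756
C(4,4)·0.734^4·0.266^0 = 0.290258
Sum = 0.7110

0.7110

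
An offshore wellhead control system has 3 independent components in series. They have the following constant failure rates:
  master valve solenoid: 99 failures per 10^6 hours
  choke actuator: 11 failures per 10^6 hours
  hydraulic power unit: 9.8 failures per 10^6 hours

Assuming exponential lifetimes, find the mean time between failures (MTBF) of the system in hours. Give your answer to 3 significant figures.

8350

Series of exponential components: λ_sys = Σ λ_i
λ_sys = 0.000099 + 0.000011 + 0.0000098 = 1.1980e-04 /h
MTBF = 1 / λ_sys = 8350 h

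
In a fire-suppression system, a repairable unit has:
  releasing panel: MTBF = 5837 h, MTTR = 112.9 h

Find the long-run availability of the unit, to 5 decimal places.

0.98102

A(releasing panel) = MTBF/(MTBF+MTTR) = 5837/(5837+112.9) = 0.98102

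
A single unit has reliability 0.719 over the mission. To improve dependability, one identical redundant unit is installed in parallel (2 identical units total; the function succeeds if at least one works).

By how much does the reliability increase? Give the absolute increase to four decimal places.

R_before = 0.719
R_after = 1 − (1 − 0.719)^2 = 0.9210
ΔR = 0.9210 − 0.719 = 0.2020

0.2020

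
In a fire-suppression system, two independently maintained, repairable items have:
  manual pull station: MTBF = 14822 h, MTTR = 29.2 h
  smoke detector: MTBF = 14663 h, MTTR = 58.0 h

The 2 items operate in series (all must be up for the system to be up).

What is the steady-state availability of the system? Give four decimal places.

A(manual pull station) = MTBF/(MTBF+MTTR) = 14822/(14822+29.2) = 0.998034
A(smoke detector) = MTBF/(MTBF+MTTR) = 14663/(14663+58.0) = 0.996060
Series availability: 0.998034 × 0.996060 = 0.9941

0.9941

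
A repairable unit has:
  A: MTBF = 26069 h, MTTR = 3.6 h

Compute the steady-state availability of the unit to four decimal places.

A(A) = MTBF/(MTBF+MTTR) = 26069/(26069+3.6) = 0.9999

0.9999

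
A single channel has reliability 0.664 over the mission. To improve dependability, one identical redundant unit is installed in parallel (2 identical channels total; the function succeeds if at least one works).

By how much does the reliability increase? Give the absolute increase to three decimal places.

0.223

R_before = 0.664
R_after = 1 − (1 − 0.664)^2 = 0.887
ΔR = 0.887 − 0.664 = 0.223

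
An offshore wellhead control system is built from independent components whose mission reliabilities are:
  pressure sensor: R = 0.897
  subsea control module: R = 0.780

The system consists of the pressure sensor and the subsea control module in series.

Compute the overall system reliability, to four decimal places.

0.6997

Series (pressure sensor and subsea control module): 0.897000 × 0.780000 = 0.6997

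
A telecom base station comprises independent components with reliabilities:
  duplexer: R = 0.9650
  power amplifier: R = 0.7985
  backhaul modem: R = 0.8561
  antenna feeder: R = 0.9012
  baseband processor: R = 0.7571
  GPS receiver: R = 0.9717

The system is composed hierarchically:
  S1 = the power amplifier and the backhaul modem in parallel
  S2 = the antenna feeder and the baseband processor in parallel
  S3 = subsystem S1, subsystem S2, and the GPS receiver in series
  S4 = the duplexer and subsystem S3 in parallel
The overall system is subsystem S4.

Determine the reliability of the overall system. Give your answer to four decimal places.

Parallel (power amplifier and backhaul modem): 1 − (1 − 0.798500)(1 − 0.856100) = 0.971004
Parallel (antenna feeder and baseband processor): 1 − (1 − 0.901200)(1 − 0.757100) = 0.976001
Series ([0.971004], [0.976001], and GPS receiver): 0.971004 × 0.976001 × 0.971700 = 0.920881
Parallel (duplexer and [0.920881]): 1 − (1 − 0.965000)(1 − 0.920881) = 0.9972

0.9972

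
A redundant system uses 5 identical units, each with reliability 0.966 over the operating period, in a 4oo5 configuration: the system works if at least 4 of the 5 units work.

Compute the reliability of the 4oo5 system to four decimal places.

R = Σ_{i=4}^{5} C(5,i) p^i (1−p)^{5−i} with p = 0.966
C(5,4)·0.966^4·0.034^1 = 0.148033
C(5,5)·0.966^5·0.034^0 = 0.841174
Sum = 0.9892

0.9892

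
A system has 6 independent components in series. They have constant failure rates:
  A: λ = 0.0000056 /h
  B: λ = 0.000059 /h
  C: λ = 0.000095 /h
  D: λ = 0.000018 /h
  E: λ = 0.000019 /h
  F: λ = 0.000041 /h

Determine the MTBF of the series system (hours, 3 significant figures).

Series of exponential components: λ_sys = Σ λ_i
λ_sys = 0.0000056 + 0.000059 + 0.000095 + 0.000018 + 0.000019 + 0.000041 = 2.3760e-04 /h
MTBF = 1 / λ_sys = 4210 h

4210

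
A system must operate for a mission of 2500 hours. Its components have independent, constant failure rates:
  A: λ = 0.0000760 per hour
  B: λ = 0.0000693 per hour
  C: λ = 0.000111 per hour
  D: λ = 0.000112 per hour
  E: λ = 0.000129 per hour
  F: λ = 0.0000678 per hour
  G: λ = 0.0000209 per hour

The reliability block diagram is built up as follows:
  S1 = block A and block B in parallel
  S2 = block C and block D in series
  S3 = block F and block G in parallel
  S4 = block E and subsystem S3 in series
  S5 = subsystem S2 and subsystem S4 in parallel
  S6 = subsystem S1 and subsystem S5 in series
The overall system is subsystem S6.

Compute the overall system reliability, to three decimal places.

0.856

R(A) = exp(−0.0000760 × 2500) = 0.82696
R(B) = exp(−0.0000693 × 2500) = 0.84093
R(C) = exp(−0.000111 × 2500) = 0.75768
R(D) = exp(−0.000112 × 2500) = 0.75578
R(E) = exp(−0.000129 × 2500) = 0.72434
R(F) = exp(−0.0000678 × 2500) = 0.84409
R(G) = exp(−0.0000209 × 2500) = 0.94909
Parallel (A and B): 1 − (1 − 0.82696)(1 − 0.84093) = 0.97247
Series (C and D): 0.75768 × 0.75578 = 0.57264
Parallel (F and G): 1 − (1 − 0.84409)(1 − 0.94909) = 0.99206
Series (E and [0.99206]): 0.72434 × 0.99206 = 0.71859
Parallel ([0.57264] and [0.71859]): 1 − (1 − 0.57264)(1 − 0.71859) = 0.87974
Series ([0.97247] and [0.87974]): 0.97247 × 0.87974 = 0.856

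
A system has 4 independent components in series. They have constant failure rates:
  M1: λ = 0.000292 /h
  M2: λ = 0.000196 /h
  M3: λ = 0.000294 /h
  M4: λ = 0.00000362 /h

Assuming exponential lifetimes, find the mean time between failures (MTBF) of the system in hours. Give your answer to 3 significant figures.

Series of exponential components: λ_sys = Σ λ_i
λ_sys = 0.000292 + 0.000196 + 0.000294 + 0.00000362 = 7.8562e-04 /h
MTBF = 1 / λ_sys = 1270 h

1270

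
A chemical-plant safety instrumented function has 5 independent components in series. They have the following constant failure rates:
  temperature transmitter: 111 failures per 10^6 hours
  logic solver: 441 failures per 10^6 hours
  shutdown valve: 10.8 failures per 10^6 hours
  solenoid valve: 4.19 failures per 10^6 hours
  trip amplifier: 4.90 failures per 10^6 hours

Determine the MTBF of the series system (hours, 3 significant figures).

Series of exponential components: λ_sys = Σ λ_i
λ_sys = 0.000111 + 0.000441 + 0.0000108 + 0.00000419 + 0.00000490 = 5.7189e-04 /h
MTBF = 1 / λ_sys = 1750 h

1750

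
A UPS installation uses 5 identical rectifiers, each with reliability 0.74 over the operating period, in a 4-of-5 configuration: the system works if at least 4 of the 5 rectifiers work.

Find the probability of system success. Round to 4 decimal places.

0.6117

R = Σ_{i=4}^{5} C(5,i) p^i (1−p)^{5−i} with p = 0.74
C(5,4)·0.74^4·0.26^1 = 0.389825
C(5,5)·0.74^5·0.26^0 = 0.221901
Sum = 0.6117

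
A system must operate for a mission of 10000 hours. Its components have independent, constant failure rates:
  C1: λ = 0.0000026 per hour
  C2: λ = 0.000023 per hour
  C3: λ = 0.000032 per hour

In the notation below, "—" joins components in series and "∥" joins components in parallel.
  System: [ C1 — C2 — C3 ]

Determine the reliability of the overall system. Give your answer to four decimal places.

0.5621

R(C1) = exp(−0.0000026 × 10000) = 0.974335
R(C2) = exp(−0.000023 × 10000) = 0.794534
R(C3) = exp(−0.000032 × 10000) = 0.726149
Series (C1, C2, and C3): 0.974335 × 0.794534 × 0.726149 = 0.5621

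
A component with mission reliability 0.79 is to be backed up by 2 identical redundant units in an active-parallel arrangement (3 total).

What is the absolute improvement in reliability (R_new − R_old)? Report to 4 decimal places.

R_before = 0.79
R_after = 1 − (1 − 0.79)^3 = 0.9907
ΔR = 0.9907 − 0.79 = 0.2007

0.2007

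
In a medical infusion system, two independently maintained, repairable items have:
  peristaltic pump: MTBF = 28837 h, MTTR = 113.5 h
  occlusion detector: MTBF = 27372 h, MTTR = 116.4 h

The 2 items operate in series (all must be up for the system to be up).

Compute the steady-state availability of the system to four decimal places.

A(peristaltic pump) = MTBF/(MTBF+MTTR) = 28837/(28837+113.5) = 0.996080
A(occlusion detector) = MTBF/(MTBF+MTTR) = 27372/(27372+116.4) = 0.995765
Series availability: 0.996080 × 0.995765 = 0.9919

0.9919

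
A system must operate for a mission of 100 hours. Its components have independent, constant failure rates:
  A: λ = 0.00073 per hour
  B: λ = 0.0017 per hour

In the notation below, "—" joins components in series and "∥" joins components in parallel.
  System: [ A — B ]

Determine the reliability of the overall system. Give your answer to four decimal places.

R(A) = exp(−0.00073 × 100) = 0.929601
R(B) = exp(−0.0017 × 100) = 0.843665
Series (A and B): 0.929601 × 0.843665 = 0.7843

0.7843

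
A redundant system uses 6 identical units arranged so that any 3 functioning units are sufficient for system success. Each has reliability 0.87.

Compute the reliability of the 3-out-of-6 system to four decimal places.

0.9966

R = Σ_{i=3}^{6} C(6,i) p^i (1−p)^{6−i} with p = 0.87
C(6,3)·0.87^3·0.13^3 = 0.028935
C(6,4)·0.87^4·0.13^2 = 0.145230
C(6,5)·0.87^5·0.13^1 = 0.388768
C(6,6)·0.87^6·0.13^0 = 0.433626
Sum = 0.9966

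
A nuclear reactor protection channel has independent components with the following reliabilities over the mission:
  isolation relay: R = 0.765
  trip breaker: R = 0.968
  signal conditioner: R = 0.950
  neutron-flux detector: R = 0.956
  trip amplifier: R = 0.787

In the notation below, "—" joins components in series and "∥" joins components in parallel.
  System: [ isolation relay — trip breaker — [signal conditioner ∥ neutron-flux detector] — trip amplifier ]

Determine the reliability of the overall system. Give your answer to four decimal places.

Parallel (signal conditioner and neutron-flux detector): 1 − (1 − 0.950000)(1 − 0.956000) = 0.997800
Series (isolation relay, trip breaker, [0.997800], and trip amplifier): 0.765000 × 0.968000 × 0.997800 × 0.787000 = 0.5815

0.5815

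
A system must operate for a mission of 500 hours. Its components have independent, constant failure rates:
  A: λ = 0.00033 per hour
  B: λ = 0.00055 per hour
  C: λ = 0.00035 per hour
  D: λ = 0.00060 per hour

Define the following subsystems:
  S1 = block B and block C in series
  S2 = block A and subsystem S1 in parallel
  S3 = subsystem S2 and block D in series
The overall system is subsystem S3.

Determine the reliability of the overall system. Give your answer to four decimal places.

R(A) = exp(−0.00033 × 500) = 0.847894
R(B) = exp(−0.00055 × 500) = 0.759572
R(C) = exp(−0.00035 × 500) = 0.839457
R(D) = exp(−0.00060 × 500) = 0.740818
Series (B and C): 0.759572 × 0.839457 = 0.637628
Parallel (A and [0.637628]): 1 − (1 − 0.847894)(1 − 0.637628) = 0.944881
Series ([0.944881] and D): 0.944881 × 0.740818 = 0.7000

0.7000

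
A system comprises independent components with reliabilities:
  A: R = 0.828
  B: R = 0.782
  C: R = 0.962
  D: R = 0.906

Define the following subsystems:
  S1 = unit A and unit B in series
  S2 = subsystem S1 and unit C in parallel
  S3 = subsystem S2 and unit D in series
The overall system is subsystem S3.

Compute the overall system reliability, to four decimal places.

Series (A and B): 0.828000 × 0.782000 = 0.647496
Parallel ([0.647496] and C): 1 − (1 − 0.647496)(1 − 0.962000) = 0.986605
Series ([0.986605] and D): 0.986605 × 0.906000 = 0.8939

0.8939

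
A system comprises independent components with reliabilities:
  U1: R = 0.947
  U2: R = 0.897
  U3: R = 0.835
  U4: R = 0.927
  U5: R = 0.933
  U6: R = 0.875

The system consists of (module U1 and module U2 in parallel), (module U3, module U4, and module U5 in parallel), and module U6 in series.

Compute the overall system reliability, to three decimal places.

Parallel (U1 and U2): 1 − (1 − 0.94700)(1 − 0.89700) = 0.99454
Parallel (U3, U4, and U5): 1 − (1 − 0.83500)(1 − 0.92700)(1 − 0.93300) = 0.99919
Series ([0.99454], [0.99919], and U6): 0.99454 × 0.99919 × 0.87500 = 0.870

0.870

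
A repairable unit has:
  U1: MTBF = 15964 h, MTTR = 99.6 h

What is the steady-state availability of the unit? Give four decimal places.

0.9938

A(U1) = MTBF/(MTBF+MTTR) = 15964/(15964+99.6) = 0.9938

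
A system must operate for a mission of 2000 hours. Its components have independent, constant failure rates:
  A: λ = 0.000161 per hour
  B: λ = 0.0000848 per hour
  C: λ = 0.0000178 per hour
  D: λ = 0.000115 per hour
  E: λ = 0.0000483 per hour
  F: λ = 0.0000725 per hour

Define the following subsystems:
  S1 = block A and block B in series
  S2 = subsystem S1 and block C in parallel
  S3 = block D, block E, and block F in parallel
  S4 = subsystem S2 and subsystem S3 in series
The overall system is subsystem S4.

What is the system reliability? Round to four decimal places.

0.9839

R(A) = exp(−0.000161 × 2000) = 0.724698
R(B) = exp(−0.0000848 × 2000) = 0.844002
R(C) = exp(−0.0000178 × 2000) = 0.965026
R(D) = exp(−0.000115 × 2000) = 0.794534
R(E) = exp(−0.0000483 × 2000) = 0.907919
R(F) = exp(−0.0000725 × 2000) = 0.865022
Series (A and B): 0.724698 × 0.844002 = 0.611647
Parallel ([0.611647] and C): 1 − (1 − 0.611647)(1 − 0.965026) = 0.986418
Parallel (D, E, and F): 1 − (1 − 0.794534)(1 − 0.907919)(1 − 0.865022) = 0.997446
Series ([0.986418] and [0.997446]): 0.986418 × 0.997446 = 0.9839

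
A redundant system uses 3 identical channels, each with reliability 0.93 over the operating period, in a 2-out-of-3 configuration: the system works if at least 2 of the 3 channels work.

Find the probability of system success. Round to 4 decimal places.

R = Σ_{i=2}^{3} C(3,i) p^i (1−p)^{3−i} with p = 0.93
C(3,2)·0.93^2·0.07^1 = 0.181629
C(3,3)·0.93^3·0.07^0 = 0.804357
Sum = 0.9860

0.9860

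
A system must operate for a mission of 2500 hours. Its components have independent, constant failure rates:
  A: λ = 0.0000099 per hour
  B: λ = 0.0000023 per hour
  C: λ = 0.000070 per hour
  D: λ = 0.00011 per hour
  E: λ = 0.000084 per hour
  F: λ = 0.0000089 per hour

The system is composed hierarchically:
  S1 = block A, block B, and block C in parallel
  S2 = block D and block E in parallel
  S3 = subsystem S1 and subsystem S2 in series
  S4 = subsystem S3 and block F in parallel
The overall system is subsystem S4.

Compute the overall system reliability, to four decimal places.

0.9990

R(A) = exp(−0.0000099 × 2500) = 0.975554
R(B) = exp(−0.0000023 × 2500) = 0.994266
R(C) = exp(−0.000070 × 2500) = 0.839457
R(D) = exp(−0.00011 × 2500) = 0.759572
R(E) = exp(−0.000084 × 2500) = 0.810584
R(F) = exp(−0.0000089 × 2500) = 0.977996
Parallel (A, B, and C): 1 − (1 − 0.975554)(1 − 0.994266)(1 − 0.839457) = 0.999977
Parallel (D and E): 1 − (1 − 0.759572)(1 − 0.810584) = 0.954459
Series ([0.999977] and [0.954459]): 0.999977 × 0.954459 = 0.954437
Parallel ([0.954437] and F): 1 − (1 − 0.954437)(1 − 0.977996) = 0.9990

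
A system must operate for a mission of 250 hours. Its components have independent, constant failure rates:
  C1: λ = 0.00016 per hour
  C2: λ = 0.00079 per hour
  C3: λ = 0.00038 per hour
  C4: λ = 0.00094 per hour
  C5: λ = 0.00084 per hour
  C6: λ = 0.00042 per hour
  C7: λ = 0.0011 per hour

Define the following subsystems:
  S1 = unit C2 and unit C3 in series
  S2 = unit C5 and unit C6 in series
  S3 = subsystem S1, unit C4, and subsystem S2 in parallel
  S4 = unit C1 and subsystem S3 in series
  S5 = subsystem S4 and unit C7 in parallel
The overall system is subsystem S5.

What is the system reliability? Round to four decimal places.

0.9873

R(C1) = exp(−0.00016 × 250) = 0.960789
R(C2) = exp(−0.00079 × 250) = 0.820780
R(C3) = exp(−0.00038 × 250) = 0.909373
R(C4) = exp(−0.00094 × 250) = 0.790571
R(C5) = exp(−0.00084 × 250) = 0.810584
R(C6) = exp(−0.00042 × 250) = 0.900325
R(C7) = exp(−0.0011 × 250) = 0.759572
Series (C2 and C3): 0.820780 × 0.909373 = 0.746395
Series (C5 and C6): 0.810584 × 0.900325 = 0.729789
Parallel ([0.746395], C4, and [0.729789]): 1 − (1 − 0.746395)(1 − 0.790571)(1 − 0.729789) = 0.985648
Series (C1 and [0.985648]): 0.960789 × 0.985648 = 0.947000
Parallel ([0.947000] and C7): 1 − (1 − 0.947000)(1 − 0.759572) = 0.9873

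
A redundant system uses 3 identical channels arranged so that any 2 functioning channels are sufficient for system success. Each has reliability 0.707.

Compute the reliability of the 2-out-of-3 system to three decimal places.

0.793

R = Σ_{i=2}^{3} C(3,i) p^i (1−p)^{3−i} with p = 0.707
C(3,2)·0.707^2·0.293^1 = 0.43937
C(3,3)·0.707^3·0.293^0 = 0.35339
Sum = 0.793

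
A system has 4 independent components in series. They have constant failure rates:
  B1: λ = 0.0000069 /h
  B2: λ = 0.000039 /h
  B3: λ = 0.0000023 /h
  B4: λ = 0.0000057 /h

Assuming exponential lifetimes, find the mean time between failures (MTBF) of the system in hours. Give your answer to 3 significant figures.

Series of exponential components: λ_sys = Σ λ_i
λ_sys = 0.0000069 + 0.000039 + 0.0000023 + 0.0000057 = 5.3900e-05 /h
MTBF = 1 / λ_sys = 18600 h

18600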